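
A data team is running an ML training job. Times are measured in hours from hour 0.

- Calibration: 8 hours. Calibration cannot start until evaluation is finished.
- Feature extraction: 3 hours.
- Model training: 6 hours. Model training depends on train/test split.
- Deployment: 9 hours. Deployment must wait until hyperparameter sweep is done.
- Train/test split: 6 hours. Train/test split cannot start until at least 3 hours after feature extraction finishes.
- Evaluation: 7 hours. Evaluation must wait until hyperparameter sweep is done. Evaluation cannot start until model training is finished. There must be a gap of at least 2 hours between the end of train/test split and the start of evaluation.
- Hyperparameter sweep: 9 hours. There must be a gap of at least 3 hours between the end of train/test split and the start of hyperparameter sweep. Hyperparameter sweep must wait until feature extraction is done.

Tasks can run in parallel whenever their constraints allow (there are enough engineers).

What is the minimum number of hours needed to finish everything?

Nothing blocks feature extraction, so it runs from hour 0 to hour 3.
Train/test split waits on feature extraction (finishes hour 3, plus 3-hour gap → hour 6), so it starts at hour 6 and finishes at 6 + 6 = hour 12.
After train/test split (finishes hour 12), model training can start at hour 12 and finishes at hour 18.
Hyperparameter sweep needs all of train/test split (finishes hour 12, plus 3-hour gap → hour 15); feature extraction (finishes hour 3). That puts its earliest start at hour 15; it finishes at 15 + 9 = hour 24.
Deployment waits on hyperparameter sweep (finishes hour 24), so it starts at hour 24 and finishes at 24 + 9 = hour 33.
Evaluation cannot start until hyperparameter sweep (finishes hour 24); model training (finishes hour 18); train/test split (finishes hour 12, plus 2-hour gap → hour 14). The controlling bound is hour 24, so evaluation finishes at 24 + 7 = hour 31.
Calibration waits on evaluation (finishes hour 31), so it starts at hour 31 and finishes at 31 + 8 = hour 39.
All tasks are finished once the last one completes. Finish times: Feature extraction at 3, Train/test split at 12, Hyperparameter sweep at 24, Model training at 18, Evaluation at 31, Calibration at 39, Deployment at 33. The latest is hour 39.

39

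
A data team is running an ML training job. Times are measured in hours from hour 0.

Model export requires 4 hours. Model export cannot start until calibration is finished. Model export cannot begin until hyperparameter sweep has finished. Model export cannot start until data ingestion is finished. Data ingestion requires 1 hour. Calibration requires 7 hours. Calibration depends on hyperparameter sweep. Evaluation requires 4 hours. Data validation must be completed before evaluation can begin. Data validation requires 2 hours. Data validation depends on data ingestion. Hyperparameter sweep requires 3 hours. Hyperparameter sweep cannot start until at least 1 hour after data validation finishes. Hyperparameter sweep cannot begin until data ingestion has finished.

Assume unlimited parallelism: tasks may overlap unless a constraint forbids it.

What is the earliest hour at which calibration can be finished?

Data ingestion can start immediately at hour 0; it finishes at hour 1.
After data ingestion (finishes hour 1), data validation can start at hour 1 and finishes at hour 3.
Hyperparameter sweep has to wait for data validation (finishes hour 3, plus 1-hour gap → hour 4); data ingestion (finishes hour 1). The latest of these is hour 4, so hyperparameter sweep runs hour 4 to 4 + 3 = hour 7.
Calibration waits on hyperparameter sweep (finishes hour 7), so it starts at hour 7 and finishes at 7 + 7 = hour 14.

14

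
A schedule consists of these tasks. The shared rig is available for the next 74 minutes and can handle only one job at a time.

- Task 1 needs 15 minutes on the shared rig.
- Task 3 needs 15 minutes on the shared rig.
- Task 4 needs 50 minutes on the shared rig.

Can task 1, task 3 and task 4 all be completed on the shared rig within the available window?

Running back to back, the jobs need 15 + 15 + 50 = 80 minutes on the shared rig.
Since 80 > 74, they cannot all fit.

No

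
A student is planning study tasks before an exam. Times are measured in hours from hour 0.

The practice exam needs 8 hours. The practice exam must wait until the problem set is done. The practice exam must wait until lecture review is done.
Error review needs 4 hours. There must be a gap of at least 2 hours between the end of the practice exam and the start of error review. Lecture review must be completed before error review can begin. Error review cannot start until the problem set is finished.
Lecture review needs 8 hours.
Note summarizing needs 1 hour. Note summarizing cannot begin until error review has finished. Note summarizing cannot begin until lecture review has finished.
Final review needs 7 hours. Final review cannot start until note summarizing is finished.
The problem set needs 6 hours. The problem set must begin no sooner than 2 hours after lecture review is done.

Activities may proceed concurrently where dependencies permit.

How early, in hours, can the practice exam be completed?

Lecture review has no prerequisites, so it starts at hour 0 and finishes at hour 8.
The problem set cannot begin until lecture review (finishes hour 8, plus 2-hour gap → hour 10). It runs from hour 10 to 10 + 6 = hour 16.
The practice exam cannot start until the problem set (finishes hour 16); lecture review (finishes hour 8). The controlling bound is hour 16, so the practice exam finishes at 16 + 8 = hour 24.

24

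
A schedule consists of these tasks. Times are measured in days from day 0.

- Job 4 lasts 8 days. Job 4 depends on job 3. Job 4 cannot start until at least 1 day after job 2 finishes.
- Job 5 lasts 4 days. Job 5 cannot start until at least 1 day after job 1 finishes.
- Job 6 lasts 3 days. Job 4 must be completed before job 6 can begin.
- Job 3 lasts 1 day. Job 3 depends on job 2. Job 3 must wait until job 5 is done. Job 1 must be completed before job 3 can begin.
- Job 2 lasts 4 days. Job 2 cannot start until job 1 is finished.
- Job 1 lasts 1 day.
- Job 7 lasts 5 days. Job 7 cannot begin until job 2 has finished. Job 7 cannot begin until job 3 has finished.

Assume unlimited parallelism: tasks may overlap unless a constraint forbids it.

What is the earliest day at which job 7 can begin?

Job 1 has no prerequisites, so it starts at day 0 and finishes at day 1.
After job 1 (finishes day 1, plus 1-day gap → day 2), job 5 can start at day 2 and finishes at day 6.
Job 2 cannot begin until job 1 (finishes day 1). It runs from day 1 to 1 + 4 = day 5.
Job 3 has to wait for job 2 (finishes day 5); job 5 (finishes day 6); job 1 (finishes day 1). The latest of these is day 6, so job 3 runs day 6 to 6 + 1 = day 7.
Job 7 waits on job 2 (finishes day 5); job 3 (finishes day 7). The latest of these is day 7, which is the earliest job 7 can start.

7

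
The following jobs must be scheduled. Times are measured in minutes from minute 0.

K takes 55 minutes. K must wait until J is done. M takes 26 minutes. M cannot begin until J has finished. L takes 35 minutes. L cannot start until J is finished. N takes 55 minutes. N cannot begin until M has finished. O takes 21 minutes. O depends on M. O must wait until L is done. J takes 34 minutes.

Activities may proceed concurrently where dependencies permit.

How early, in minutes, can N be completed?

115

J can start immediately at minute 0; it finishes at minute 34.
M waits on J (finishes minute 34), so it starts at minute 34 and finishes at 34 + 26 = minute 60.
After M (finishes minute 60), N can start at minute 60 and finishes at minute 115.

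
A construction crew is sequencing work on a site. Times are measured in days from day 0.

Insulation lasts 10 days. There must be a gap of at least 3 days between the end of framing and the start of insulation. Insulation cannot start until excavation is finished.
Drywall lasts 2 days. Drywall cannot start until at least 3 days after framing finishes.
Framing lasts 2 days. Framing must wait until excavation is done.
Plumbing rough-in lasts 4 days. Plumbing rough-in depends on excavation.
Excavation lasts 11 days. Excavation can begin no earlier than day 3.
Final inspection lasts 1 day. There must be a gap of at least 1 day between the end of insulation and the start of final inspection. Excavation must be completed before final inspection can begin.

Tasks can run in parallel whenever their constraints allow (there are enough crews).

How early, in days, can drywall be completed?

21

Excavation cannot begin until its own release at day 3. It runs from day 3 to 3 + 11 = day 14.
Framing cannot begin until excavation (finishes day 14). It runs from day 14 to 14 + 2 = day 16.
After framing (finishes day 16, plus 3-day gap → day 19), drywall can start at day 19 and finishes at day 21.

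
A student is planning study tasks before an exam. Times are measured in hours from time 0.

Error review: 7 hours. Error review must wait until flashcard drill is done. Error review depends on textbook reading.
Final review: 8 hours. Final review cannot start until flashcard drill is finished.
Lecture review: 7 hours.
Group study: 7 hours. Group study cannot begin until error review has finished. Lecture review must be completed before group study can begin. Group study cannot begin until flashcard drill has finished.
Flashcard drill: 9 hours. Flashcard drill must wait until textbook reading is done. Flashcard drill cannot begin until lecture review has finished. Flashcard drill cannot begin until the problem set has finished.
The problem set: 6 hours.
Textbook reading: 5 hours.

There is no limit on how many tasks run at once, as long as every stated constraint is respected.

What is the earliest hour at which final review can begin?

16

The problem set has no prerequisites, so it starts at hour 0 and finishes at hour 6.
Lecture review can start immediately at hour 0; it finishes at hour 7.
Textbook reading can start immediately at hour 0; it finishes at hour 5.
Flashcard drill cannot start until textbook reading (finishes hour 5); lecture review (finishes hour 7); the problem set (finishes hour 6). The controlling bound is hour 7, so flashcard drill finishes at 7 + 9 = hour 16.
Final review waits on flashcard drill (finishes hour 16), so the earliest it can start is hour 16.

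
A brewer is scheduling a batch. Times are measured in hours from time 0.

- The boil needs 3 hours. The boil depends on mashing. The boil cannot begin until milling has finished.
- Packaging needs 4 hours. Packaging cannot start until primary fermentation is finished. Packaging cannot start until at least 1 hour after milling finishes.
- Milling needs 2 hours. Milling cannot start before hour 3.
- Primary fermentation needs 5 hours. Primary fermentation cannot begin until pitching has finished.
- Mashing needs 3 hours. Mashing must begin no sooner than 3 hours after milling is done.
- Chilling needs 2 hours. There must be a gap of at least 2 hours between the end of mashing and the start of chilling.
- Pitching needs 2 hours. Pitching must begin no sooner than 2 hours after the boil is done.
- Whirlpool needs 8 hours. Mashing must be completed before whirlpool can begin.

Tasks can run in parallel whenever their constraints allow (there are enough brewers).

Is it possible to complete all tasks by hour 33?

Milling cannot begin until its own release at hour 3. It runs from hour 3 to 3 + 2 = hour 5.
After milling (finishes hour 5, plus 3-hour gap → hour 8), mashing can start at hour 8 and finishes at hour 11.
After mashing (finishes hour 11, plus 2-hour gap → hour 13), chilling can start at hour 13 and finishes at hour 15.
Whirlpool waits on mashing (finishes hour 11), so it starts at hour 11 and finishes at 11 + 8 = hour 19.
For the boil: mashing (finishes hour 11); milling (finishes hour 5). Taking the maximum gives a start of hour 11, and it finishes at 11 + 3 = hour 14.
After the boil (finishes hour 14, plus 2-hour gap → hour 16), pitching can start at hour 16 and finishes at hour 18.
After pitching (finishes hour 18), primary fermentation can start at hour 18 and finishes at hour 23.
Packaging has to wait for primary fermentation (finishes hour 23); milling (finishes hour 5, plus 1-hour gap → hour 6). The latest of these is hour 23, so packaging runs hour 23 to 23 + 4 = hour 27.
Every task is finished by hour 27, which is no later than the deadline of 33, so the schedule is feasible.

Yes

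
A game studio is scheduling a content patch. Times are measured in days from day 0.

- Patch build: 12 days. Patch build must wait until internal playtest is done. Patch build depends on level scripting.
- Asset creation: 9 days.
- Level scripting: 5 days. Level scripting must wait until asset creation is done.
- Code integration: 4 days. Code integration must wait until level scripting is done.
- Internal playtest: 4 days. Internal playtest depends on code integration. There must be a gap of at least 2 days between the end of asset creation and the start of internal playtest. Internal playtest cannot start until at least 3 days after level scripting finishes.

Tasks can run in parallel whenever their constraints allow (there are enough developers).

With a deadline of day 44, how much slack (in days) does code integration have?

Nothing blocks asset creation, so it runs from day 0 to day 9.
Level scripting waits on asset creation (finishes day 9), so it starts at day 9 and finishes at 9 + 5 = day 14.
Code integration waits on level scripting (finishes day 14), so it starts at day 14 and finishes at 14 + 4 = day 18.

Working backward from the deadline:
To finish by day 44, patch build (duration 12) must start no later than day 32.
Internal playtest must finish before patch build (must start by day 32). With a 4-day duration, internal playtest must start by 32 − 4 = day 28.
Code integration feeds into internal playtest (must start by day 28); so code integration must finish by day 28 and therefore start by day 24.
So code integration can start as early as day 14 and as late as day 24, giving 24 − 14 = 10 days of slack.

10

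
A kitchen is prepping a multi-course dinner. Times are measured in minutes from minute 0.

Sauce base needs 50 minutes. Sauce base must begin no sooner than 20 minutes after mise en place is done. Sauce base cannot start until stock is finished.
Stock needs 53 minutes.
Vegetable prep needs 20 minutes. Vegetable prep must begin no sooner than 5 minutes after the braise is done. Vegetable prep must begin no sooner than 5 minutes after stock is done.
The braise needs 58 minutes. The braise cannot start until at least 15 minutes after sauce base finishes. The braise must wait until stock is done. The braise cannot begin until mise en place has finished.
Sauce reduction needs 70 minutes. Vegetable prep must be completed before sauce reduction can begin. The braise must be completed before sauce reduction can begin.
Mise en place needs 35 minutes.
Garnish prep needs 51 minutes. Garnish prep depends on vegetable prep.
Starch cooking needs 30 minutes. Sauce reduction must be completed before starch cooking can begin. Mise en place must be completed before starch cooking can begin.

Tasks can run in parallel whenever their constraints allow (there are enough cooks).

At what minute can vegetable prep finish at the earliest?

Stock can start immediately at minute 0; it finishes at minute 53.
Nothing blocks mise en place, so it runs from minute 0 to minute 35.
Sauce base has to wait for mise en place (finishes minute 35, plus 20-minute gap → minute 55); stock (finishes minute 53). The latest of these is minute 55, so sauce base runs minute 55 to 55 + 50 = minute 105.
The braise has to wait for sauce base (finishes minute 105, plus 15-minute gap → minute 120); stock (finishes minute 53); mise en place (finishes minute 35). The latest of these is minute 120, so the braise runs minute 120 to 120 + 58 = minute 178.
Vegetable prep has to wait for the braise (finishes minute 178, plus 5-minute gap → minute 183); stock (finishes minute 53, plus 5-minute gap → minute 58). The latest of these is minute 183, so vegetable prep runs minute 183 to 183 + 20 = minute 203.

203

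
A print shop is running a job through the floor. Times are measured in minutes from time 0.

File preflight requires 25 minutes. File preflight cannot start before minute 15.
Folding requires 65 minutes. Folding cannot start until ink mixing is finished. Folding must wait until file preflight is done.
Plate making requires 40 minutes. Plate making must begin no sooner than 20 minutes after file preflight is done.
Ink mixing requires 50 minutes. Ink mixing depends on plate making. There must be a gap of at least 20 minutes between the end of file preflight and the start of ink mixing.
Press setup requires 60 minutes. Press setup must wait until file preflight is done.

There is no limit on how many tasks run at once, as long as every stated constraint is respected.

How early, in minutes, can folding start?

File preflight waits on its own release at minute 15, so it starts at minute 15 and finishes at 15 + 25 = minute 40.
After file preflight (finishes minute 40, plus 20-minute gap → minute 60), plate making can start at minute 60 and finishes at minute 100.
Ink mixing needs all of plate making (finishes minute 100); file preflight (finishes minute 40, plus 20-minute gap → minute 60). That puts its earliest start at minute 100; it finishes at 100 + 50 = minute 150.
Folding waits on ink mixing (finishes minute 150); file preflight (finishes minute 40). The latest of these is minute 150, which is the earliest folding can start.

150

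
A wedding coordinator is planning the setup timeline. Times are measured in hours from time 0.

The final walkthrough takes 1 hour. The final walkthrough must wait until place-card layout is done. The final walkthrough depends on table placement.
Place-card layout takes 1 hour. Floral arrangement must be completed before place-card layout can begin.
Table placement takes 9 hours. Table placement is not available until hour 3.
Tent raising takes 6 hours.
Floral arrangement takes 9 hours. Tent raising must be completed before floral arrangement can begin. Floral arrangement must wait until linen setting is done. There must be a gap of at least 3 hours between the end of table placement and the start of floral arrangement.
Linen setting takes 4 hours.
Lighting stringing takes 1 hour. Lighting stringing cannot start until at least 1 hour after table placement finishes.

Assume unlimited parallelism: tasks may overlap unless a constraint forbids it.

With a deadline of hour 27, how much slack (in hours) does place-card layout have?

1

Nothing blocks linen setting, so it runs from hour 0 to hour 4.
After its own release at hour 3, table placement can start at hour 3 and finishes at hour 12.
Tent raising has no prerequisites, so it starts at hour 0 and finishes at hour 6.
Floral arrangement needs all of tent raising (finishes hour 6); linen setting (finishes hour 4); table placement (finishes hour 12, plus 3-hour gap → hour 15). That puts its earliest start at hour 15; it finishes at 15 + 9 = hour 24.
Place-card layout cannot begin until floral arrangement (finishes hour 24). It runs from hour 24 to 24 + 1 = hour 25.

Working backward from the deadline:
To finish by hour 27, the final walkthrough (duration 1) must start no later than hour 26.
Since the final walkthrough (must start by hour 26) depends on it, place-card layout must finish by hour 26. Backing off its 1-hour duration gives a latest start of hour 25.
So place-card layout can start as early as hour 24 and as late as hour 25, giving 25 − 24 = 1 hour of slack.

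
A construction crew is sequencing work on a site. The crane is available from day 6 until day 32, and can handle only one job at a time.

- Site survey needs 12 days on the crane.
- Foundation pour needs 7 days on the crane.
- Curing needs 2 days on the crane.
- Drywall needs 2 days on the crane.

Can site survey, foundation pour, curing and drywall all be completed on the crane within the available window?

The crane window is 32 − 6 = 26 days.
Running back to back, the jobs need 12 + 7 + 2 + 2 = 23 days on the crane.
Since 23 ≤ 26, they fit within the window.

Yes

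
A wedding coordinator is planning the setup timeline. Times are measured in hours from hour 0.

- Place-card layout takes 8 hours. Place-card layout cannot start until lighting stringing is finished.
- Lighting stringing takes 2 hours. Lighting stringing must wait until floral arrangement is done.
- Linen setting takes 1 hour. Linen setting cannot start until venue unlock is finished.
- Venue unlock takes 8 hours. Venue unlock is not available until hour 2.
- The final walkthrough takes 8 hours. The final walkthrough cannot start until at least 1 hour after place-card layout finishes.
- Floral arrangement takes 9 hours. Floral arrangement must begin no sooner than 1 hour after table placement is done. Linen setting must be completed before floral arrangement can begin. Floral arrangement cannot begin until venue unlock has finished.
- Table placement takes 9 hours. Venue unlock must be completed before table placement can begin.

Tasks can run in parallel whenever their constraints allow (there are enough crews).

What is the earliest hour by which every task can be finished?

Venue unlock cannot begin until its own release at hour 2. It runs from hour 2 to 2 + 8 = hour 10.
After venue unlock (finishes hour 10), linen setting can start at hour 10 and finishes at hour 11.
Table placement cannot begin until venue unlock (finishes hour 10). It runs from hour 10 to 10 + 9 = hour 19.
Floral arrangement cannot start until table placement (finishes hour 19, plus 1-hour gap → hour 20); linen setting (finishes hour 11); venue unlock (finishes hour 10). The controlling bound is hour 20, so floral arrangement finishes at 20 + 9 = hour 29.
After floral arrangement (finishes hour 29), lighting stringing can start at hour 29 and finishes at hour 31.
Place-card layout cannot begin until lighting stringing (finishes hour 31). It runs from hour 31 to 31 + 8 = hour 39.
The final walkthrough cannot begin until place-card layout (finishes hour 39, plus 1-hour gap → hour 40). It runs from hour 40 to 40 + 8 = hour 48.
All tasks are finished once the last one completes. Finish times: Venue unlock at 10, Table placement at 19, Linen setting at 11, Floral arrangement at 29, Lighting stringing at 31, Place-card layout at 39, The final walkthrough at 48. The latest is hour 48.

48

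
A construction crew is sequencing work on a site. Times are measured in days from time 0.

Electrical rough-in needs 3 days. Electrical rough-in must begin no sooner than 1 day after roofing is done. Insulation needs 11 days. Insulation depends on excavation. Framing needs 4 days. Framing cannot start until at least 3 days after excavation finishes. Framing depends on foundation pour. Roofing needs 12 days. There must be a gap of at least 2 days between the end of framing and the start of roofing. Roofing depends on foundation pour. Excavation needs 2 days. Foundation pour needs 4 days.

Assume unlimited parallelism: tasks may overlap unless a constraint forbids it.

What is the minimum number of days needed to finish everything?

27

Nothing blocks foundation pour, so it runs from day 0 to day 4.
Excavation can start immediately at day 0; it finishes at day 2.
Insulation waits on excavation (finishes day 2), so it starts at day 2 and finishes at 2 + 11 = day 13.
For framing: excavation (finishes day 2, plus 3-day gap → day 5); foundation pour (finishes day 4). Taking the maximum gives a start of day 5, and it finishes at 5 + 4 = day 9.
Roofing needs all of framing (finishes day 9, plus 2-day gap → day 11); foundation pour (finishes day 4). That puts its earliest start at day 11; it finishes at 11 + 12 = day 23.
Electrical rough-in cannot begin until roofing (finishes day 23, plus 1-day gap → day 24). It runs from day 24 to 24 + 3 = day 27.
All tasks are finished once the last one completes. Finish times: Excavation at 2, Foundation pour at 4, Framing at 9, Roofing at 23, Electrical rough-in at 27, Insulation at 13. The latest is day 27.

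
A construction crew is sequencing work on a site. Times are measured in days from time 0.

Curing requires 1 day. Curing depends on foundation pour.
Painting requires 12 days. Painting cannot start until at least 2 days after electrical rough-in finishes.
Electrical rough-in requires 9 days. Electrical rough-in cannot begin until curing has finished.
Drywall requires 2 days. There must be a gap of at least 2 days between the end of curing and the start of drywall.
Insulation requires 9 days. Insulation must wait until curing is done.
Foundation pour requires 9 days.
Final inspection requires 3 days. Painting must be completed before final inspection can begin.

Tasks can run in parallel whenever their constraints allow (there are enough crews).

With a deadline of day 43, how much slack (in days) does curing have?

7

Foundation pour can start immediately at day 0; it finishes at day 9.
After foundation pour (finishes day 9), curing can start at day 9 and finishes at day 10.

Working backward from the deadline:
Final inspection must finish by day 43; it takes 3 days, so it must start by 43 − 3 = day 40.
Since final inspection (must start by day 40) depends on it, painting must finish by day 40. Backing off its 12-day duration gives a latest start of day 28.
Electrical rough-in must finish before painting (must start by day 28, minus 2-day gap → day 26). With a 9-day duration, electrical rough-in must start by 26 − 9 = day 17.
Nothing follows insulation; the deadline of day 43 is its only limit. It must start by 43 − 9 = day 34.
Drywall must finish by day 43; it takes 2 days, so it must start by 43 − 2 = day 41.
Curing feeds electrical rough-in (must start by day 17); insulation (must start by day 34); drywall (must start by day 41, minus 2-day gap → day 39). Taking the minimum, curing must finish by day 17 and start by 17 − 1 = day 16.
So curing can start as early as day 9 and as late as day 16, giving 16 − 9 = 7 days of slack.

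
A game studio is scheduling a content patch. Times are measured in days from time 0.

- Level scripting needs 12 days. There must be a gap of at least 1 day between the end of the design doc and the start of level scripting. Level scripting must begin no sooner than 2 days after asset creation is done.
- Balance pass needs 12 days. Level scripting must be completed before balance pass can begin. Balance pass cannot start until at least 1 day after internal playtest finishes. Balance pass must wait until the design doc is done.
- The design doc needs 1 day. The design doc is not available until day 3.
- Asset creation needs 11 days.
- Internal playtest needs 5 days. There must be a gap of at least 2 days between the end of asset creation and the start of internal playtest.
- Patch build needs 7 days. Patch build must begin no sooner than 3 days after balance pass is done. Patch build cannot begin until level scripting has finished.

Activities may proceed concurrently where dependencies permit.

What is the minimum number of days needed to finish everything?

47

Asset creation has no prerequisites, so it starts at day 0 and finishes at day 11.
Internal playtest waits on asset creation (finishes day 11, plus 2-day gap → day 13), so it starts at day 13 and finishes at 13 + 5 = day 18.
The design doc cannot begin until its own release at day 3. It runs from day 3 to 3 + 1 = day 4.
Level scripting needs all of the design doc (finishes day 4, plus 1-day gap → day 5); asset creation (finishes day 11, plus 2-day gap → day 13). That puts its earliest start at day 13; it finishes at 13 + 12 = day 25.
Balance pass needs all of level scripting (finishes day 25); internal playtest (finishes day 18, plus 1-day gap → day 19); the design doc (finishes day 4). That puts its earliest start at day 25; it finishes at 25 + 12 = day 37.
Patch build needs all of balance pass (finishes day 37, plus 3-day gap → day 40); level scripting (finishes day 25). That puts its earliest start at day 40; it finishes at 40 + 7 = day 47.
All tasks are finished once the last one completes. Finish times: The design doc at 4, Asset creation at 11, Level scripting at 25, Internal playtest at 18, Balance pass at 37, Patch build at 47. The latest is day 47.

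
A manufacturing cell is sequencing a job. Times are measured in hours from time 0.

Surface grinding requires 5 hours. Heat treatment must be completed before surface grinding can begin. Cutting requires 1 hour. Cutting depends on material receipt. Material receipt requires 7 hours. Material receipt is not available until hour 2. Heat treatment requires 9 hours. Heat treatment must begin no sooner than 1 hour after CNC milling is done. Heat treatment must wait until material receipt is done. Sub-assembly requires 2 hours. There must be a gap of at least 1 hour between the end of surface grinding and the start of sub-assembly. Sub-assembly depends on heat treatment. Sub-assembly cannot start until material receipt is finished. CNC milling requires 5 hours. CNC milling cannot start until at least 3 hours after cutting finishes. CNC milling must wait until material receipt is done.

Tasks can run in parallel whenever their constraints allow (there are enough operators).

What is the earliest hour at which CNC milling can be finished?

After its own release at hour 2, material receipt can start at hour 2 and finishes at hour 9.
After material receipt (finishes hour 9), cutting can start at hour 9 and finishes at hour 10.
CNC milling has to wait for cutting (finishes hour 10, plus 3-hour gap → hour 13); material receipt (finishes hour 9). The latest of these is hour 13, so CNC milling runs hour 13 to 13 + 5 = hour 18.

18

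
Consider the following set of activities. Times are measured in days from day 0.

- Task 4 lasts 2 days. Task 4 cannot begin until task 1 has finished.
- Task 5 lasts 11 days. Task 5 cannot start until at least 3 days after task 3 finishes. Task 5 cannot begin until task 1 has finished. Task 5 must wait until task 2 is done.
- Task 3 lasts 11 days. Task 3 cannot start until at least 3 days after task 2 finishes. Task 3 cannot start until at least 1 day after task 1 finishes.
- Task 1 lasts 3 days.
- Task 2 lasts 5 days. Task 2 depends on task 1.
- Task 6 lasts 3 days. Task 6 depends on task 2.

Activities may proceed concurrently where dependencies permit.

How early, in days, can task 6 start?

Nothing blocks task 1, so it runs from day 0 to day 3.
Task 2 waits on task 1 (finishes day 3), so it starts at day 3 and finishes at 3 + 5 = day 8.
Task 6 waits on task 2 (finishes day 8), so the earliest it can start is day 8.

8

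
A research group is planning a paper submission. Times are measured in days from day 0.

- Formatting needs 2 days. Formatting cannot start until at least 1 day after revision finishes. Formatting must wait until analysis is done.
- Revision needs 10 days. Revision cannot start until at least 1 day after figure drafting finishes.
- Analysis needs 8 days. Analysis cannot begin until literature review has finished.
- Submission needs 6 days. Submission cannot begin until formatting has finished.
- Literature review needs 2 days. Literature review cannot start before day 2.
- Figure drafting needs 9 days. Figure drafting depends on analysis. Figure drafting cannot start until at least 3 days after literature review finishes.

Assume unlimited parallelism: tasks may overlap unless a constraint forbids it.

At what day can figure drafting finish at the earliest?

21

Literature review waits on its own release at day 2, so it starts at day 2 and finishes at 2 + 2 = day 4.
After literature review (finishes day 4), analysis can start at day 4 and finishes at day 12.
Figure drafting has to wait for analysis (finishes day 12); literature review (finishes day 4, plus 3-day gap → day 7). The latest of these is day 12, so figure drafting runs day 12 to 12 + 9 = day 21.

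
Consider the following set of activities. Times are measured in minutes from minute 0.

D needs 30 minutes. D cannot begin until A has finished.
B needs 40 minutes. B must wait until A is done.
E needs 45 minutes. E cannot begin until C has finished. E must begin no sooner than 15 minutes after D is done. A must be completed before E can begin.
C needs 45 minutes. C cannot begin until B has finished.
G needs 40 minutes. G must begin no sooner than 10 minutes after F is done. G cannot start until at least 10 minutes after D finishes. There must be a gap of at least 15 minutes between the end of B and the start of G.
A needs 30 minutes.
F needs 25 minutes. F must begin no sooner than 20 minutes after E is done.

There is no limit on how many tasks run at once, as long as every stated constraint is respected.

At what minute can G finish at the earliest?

A can start immediately at minute 0; it finishes at minute 30.
D waits on A (finishes minute 30), so it starts at minute 30 and finishes at 30 + 30 = minute 60.
B waits on A (finishes minute 30), so it starts at minute 30 and finishes at 30 + 40 = minute 70.
C cannot begin until B (finishes minute 70). It runs from minute 70 to 70 + 45 = minute 115.
E needs all of C (finishes minute 115); D (finishes minute 60, plus 15-minute gap → minute 75); A (finishes minute 30). That puts its earliest start at minute 115; it finishes at 115 + 45 = minute 160.
F cannot begin until E (finishes minute 160, plus 20-minute gap → minute 180). It runs from minute 180 to 180 + 25 = minute 205.
G needs all of F (finishes minute 205, plus 10-minute gap → minute 215); D (finishes minute 60, plus 10-minute gap → minute 70); B (finishes minute 70, plus 15-minute gap → minute 85). That puts its earliest start at minute 215; it finishes at 215 + 40 = minute 255.

255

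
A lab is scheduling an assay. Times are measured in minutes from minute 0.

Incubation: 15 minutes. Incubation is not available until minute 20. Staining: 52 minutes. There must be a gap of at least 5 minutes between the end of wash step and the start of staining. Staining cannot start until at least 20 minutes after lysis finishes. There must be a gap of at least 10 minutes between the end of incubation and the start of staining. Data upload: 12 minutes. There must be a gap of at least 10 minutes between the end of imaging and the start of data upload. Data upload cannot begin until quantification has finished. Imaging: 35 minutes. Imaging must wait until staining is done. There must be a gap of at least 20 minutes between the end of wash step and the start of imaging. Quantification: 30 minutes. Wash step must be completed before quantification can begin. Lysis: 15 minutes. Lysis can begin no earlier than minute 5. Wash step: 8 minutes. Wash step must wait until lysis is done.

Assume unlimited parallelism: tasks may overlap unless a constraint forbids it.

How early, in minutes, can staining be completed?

Incubation cannot begin until its own release at minute 20. It runs from minute 20 to 20 + 15 = minute 35.
Lysis waits on its own release at minute 5, so it starts at minute 5 and finishes at 5 + 15 = minute 20.
Wash step waits on lysis (finishes minute 20), so it starts at minute 20 and finishes at 20 + 8 = minute 28.
Staining needs all of wash step (finishes minute 28, plus 5-minute gap → minute 33); lysis (finishes minute 20, plus 20-minute gap → minute 40); incubation (finishes minute 35, plus 10-minute gap → minute 45). That puts its earliest start at minute 45; it finishes at 45 + 52 = minute 97.

97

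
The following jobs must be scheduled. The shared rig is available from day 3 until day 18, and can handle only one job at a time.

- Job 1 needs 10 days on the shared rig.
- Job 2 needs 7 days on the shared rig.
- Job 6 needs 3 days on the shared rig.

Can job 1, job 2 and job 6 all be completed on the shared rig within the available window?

No

The shared rig window is 18 − 3 = 15 days.
Running back to back, the jobs need 10 + 7 + 3 = 20 days on the shared rig.
Since 20 > 15, they cannot all fit.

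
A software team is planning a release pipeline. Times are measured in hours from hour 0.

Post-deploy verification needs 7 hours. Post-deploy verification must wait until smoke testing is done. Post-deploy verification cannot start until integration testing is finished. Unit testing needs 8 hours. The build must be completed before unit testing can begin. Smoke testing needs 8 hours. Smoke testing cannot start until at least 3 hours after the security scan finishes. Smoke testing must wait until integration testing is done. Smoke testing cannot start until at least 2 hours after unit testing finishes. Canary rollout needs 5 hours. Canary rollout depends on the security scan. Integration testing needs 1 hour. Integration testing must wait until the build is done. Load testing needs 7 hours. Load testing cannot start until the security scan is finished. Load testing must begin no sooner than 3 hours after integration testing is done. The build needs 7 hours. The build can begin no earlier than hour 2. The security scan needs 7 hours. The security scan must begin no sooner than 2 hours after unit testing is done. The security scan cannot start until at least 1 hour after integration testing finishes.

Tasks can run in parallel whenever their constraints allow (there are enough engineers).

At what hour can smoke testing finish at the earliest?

37

The build waits on its own release at hour 2, so it starts at hour 2 and finishes at 2 + 7 = hour 9.
Integration testing cannot begin until the build (finishes hour 9). It runs from hour 9 to 9 + 1 = hour 10.
Unit testing waits on the build (finishes hour 9), so it starts at hour 9 and finishes at 9 + 8 = hour 17.
The security scan has to wait for unit testing (finishes hour 17, plus 2-hour gap → hour 19); integration testing (finishes hour 10, plus 1-hour gap → hour 11). The latest of these is hour 19, so the security scan runs hour 19 to 19 + 7 = hour 26.
For smoke testing: the security scan (finishes hour 26, plus 3-hour gap → hour 29); integration testing (finishes hour 10); unit testing (finishes hour 17, plus 2-hour gap → hour 19). Taking the maximum gives a start of hour 29, and it finishes at 29 + 8 = hour 37.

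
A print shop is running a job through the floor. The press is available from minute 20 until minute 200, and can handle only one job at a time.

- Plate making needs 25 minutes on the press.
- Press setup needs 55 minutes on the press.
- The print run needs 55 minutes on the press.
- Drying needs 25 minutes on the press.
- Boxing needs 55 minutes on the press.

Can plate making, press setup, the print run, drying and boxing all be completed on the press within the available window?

No

The press window is 200 − 20 = 180 minutes.
Running back to back, the jobs need 25 + 55 + 55 + 25 + 55 = 215 minutes on the press.
Since 215 > 180, they cannot all fit.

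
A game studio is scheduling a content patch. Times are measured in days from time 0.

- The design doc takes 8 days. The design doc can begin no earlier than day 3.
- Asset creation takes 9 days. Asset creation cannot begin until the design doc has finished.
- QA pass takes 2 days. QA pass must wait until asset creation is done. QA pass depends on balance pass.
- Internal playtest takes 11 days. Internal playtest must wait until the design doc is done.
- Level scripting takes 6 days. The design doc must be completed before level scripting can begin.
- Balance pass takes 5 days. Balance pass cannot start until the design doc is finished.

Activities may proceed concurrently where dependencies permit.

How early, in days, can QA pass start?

The design doc cannot begin until its own release at day 3. It runs from day 3 to 3 + 8 = day 11.
Balance pass cannot begin until the design doc (finishes day 11). It runs from day 11 to 11 + 5 = day 16.
Asset creation cannot begin until the design doc (finishes day 11). It runs from day 11 to 11 + 9 = day 20.
QA pass waits on asset creation (finishes day 20); balance pass (finishes day 16). The latest of these is day 20, which is the earliest QA pass can start.

20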